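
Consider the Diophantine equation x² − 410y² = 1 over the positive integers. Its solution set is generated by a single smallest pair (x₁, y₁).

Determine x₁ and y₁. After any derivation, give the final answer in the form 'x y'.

81 4

[20; 4,40] for √410; ℓ=2 ⇒ convergent index 1
a_0=20:  p_0=20·1+0=20,  q_0=20·0+1=1
a_1=4:  p_1=4·20+1=81,  q_1=4·1+0=4
→ (81, 4).  Check: 81²=6561, 410·4²=6560, difference 1.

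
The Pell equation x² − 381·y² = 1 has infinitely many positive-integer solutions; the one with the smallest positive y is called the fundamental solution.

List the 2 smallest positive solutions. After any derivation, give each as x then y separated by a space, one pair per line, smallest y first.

√381 → a₀=19, period (1,1,12,1,1,38); ℓ=6 even so k=5
i=0: a=19 ⇒ p=19, q=1
i=1: a=1 ⇒ p=20, q=1
…
i=4: a=1 ⇒ p=527, q=27
i=5: a=1 ⇒ p=1015, q=52
→ (1015, 52).  Check: 1015²=1030225, 381·52²=1030224, difference 1.
(1015+52√381)^2 = 2060449 + 105560√381

1015 52
2060449 105560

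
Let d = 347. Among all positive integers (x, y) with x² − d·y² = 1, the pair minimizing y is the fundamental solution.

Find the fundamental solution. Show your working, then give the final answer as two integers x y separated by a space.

d=347: √d = [18; 1,1,1,2,4,…,1,1,36] (ℓ=14, even), read p_13/q_13
a_0=18:  p_0=18·1+0=18,  q_0=18·0+1=1
…
a_2=1:  p_2=1·19+18=37,  q_2=1·1+1=2
a_3=1:  p_3=1·37+19=56,  q_3=1·2+1=3
…
a_6=1:  p_6=1·652+149=801,  q_6=1·35+8=43
…
a_8=1:  p_8=1·14269+801=15070,  q_8=1·766+43=809
a_9=4:  p_9=4·15070+14269=74549,  q_9=4·809+766=4002
…
a_11=1:  p_11=1·164168+74549=238717,  q_11=1·8813+4002=12815
a_12=1:  p_12=1·238717+164168=402885,  q_12=1·12815+8813=21628
a_13=1:  p_13=1·402885+238717=641602,  q_13=1·21628+12815=34443
(x₁, y₁) = (641602, 34443);  641602² − 347·34443² = 1 ✓

641602 34443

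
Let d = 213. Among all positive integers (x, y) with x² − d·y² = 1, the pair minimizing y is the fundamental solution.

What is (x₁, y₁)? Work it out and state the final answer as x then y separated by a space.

194399 13320

d=213: √d = [14; 1,1,2,6,1,8,1,6,2,1,1,28] (ℓ=12, even), read p_11/q_11
k=0  a_k=14  p_k/q_k = 14/1
…
k=5  a_k=1  p_k/q_k = 540/37
k=6  a_k=8  p_k/q_k = 4787/328
k=7  a_k=1  p_k/q_k = 5327/365
k=8  a_k=6  p_k/q_k = 36749/2518
k=9  a_k=2  p_k/q_k = 78825/5401
k=10  a_k=1  p_k/q_k = 115574/7919
k=11  a_k=1  p_k/q_k = 194399/13320
→ (194399, 13320).  Check: 194399²=37790971201, 213·13320²=37790971200, difference 1.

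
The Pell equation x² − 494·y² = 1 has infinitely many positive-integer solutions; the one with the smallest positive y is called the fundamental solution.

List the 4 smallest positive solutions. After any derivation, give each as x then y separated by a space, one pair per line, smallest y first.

73035 3286
10668222449 479986020
1558307253052395 70111557938114
227621940442695115201 10241195267540325960

[22; 4,2,2,1,2,1,2,2,4,44] for √494; ℓ=10 ⇒ convergent index 9
a_0=22:  p_0=22·1+0=22,  q_0=22·0+1=1
…
a_7=2:  p_7=2·2556+1867=6979,  q_7=2·115+84=314
a_8=2:  p_8=2·6979+2556=16514,  q_8=2·314+115=743
a_9=4:  p_9=4·16514+6979=73035,  q_9=4·743+314=3286
fundamental: x₁=73035, y₁=3286  (since 5334111225 − 494·10797796 = 1)
(x_2, y_2) = (73035·73035 + 494·3286·3286, 73035·3286 + 3286·73035) = (10668222449, 479986020)
(x_3, y_3) = (73035·10668222449 + 494·3286·479986020, 73035·479986020 + 3286·10668222449) = (1558307253052395, 70111557938114)
(x_4, y_4) = (73035·1558307253052395 + 494·3286·70111557938114, 73035·70111557938114 + 3286·1558307253052395) = (227621940442695115201, 10241195267540325960)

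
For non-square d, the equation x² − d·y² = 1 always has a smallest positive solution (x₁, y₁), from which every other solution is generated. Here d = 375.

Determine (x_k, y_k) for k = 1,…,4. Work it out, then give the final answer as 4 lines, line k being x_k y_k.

√375 → a₀=19, period (2,1,2,1,5,1,2,1,2,38); ℓ=10 even so k=9
i=0: a=19 ⇒ p=19, q=1
i=1: a=2 ⇒ p=39, q=2
i=2: a=1 ⇒ p=58, q=3
…
i=4: a=1 ⇒ p=213, q=11
i=5: a=5 ⇒ p=1220, q=63
i=6: a=1 ⇒ p=1433, q=74
i=7: a=2 ⇒ p=4086, q=211
i=8: a=1 ⇒ p=5519, q=285
i=9: a=2 ⇒ p=15124, q=781
fundamental: x₁=15124, y₁=781  (since 228735376 − 375·609961 = 1)
(x_2, y_2) = (15124·15124 + 375·781·781, 15124·781 + 781·15124) = (457470751, 23623688)
(x_3, y_3) = (15124·457470751 + 375·781·23623688, 15124·23623688 + 781·457470751) = (13837575261124, 714569313843)
(x_4, y_4) = (15124·13837575261124 + 375·781·714569313843, 15124·714569313843 + 781·13837575261124) = (418558976041008001, 21614292581499376)

15124 781
457470751 23623688
13837575261124 714569313843
418558976041008001 21614292581499376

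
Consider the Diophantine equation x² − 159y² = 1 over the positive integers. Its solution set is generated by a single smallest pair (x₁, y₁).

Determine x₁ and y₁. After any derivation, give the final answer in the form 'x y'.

1324 105

√159 = [12; 1,1,1,1,3,1,1,1,1,24, …], period ℓ=10 (even) → k=9
step 0: (12, 1)  from 12·(1,0) + (0,1)
step 1: (13, 1)  from 1·(12,1) + (1,0)
step 2: (25, 2)  from 1·(13,1) + (12,1)
…
step 4: (63, 5)  from 1·(38,3) + (25,2)
…
step 7: (517, 41)  from 1·(290,23) + (227,18)
step 8: (807, 64)  from 1·(517,41) + (290,23)
step 9: (1324, 105)  from 1·(807,64) + (517,41)
→ (1324, 105).  Check: 1324²=1752976, 159·105²=1752975, difference 1.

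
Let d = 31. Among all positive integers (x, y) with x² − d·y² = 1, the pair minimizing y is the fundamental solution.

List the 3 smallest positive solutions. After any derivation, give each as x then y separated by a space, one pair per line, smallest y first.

√31 = [5; 1,1,3,5,3,1,1,10, …], period ℓ=8 (even) → k=7
i=0: a=5 ⇒ p=5, q=1
…
i=2: a=1 ⇒ p=11, q=2
…
i=4: a=5 ⇒ p=206, q=37
…
i=6: a=1 ⇒ p=863, q=155
i=7: a=1 ⇒ p=1520, q=273
→ (1520, 273).  Check: 1520²=2310400, 31·273²=2310399, difference 1.
k=2:  x_2 = 1520·1520+31·273·273 = 4620799,  y_2 = 1520·273+273·1520 = 829920
k=3:  x_3 = 1520·4620799+31·273·829920 = 14047227440,  y_3 = 1520·829920+273·4620799 = 2522956527

1520 273
4620799 829920
14047227440 2522956527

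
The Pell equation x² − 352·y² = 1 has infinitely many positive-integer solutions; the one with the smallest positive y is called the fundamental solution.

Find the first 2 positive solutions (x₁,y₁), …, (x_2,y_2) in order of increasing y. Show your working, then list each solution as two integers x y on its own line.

√352 → a₀=18, period (1,3,5,9,5,3,1,36); ℓ=8 even so k=7
i=0: a=18 ⇒ p=18, q=1
…
i=2: a=3 ⇒ p=75, q=4
…
i=6: a=3 ⇒ p=59118, q=3151
i=7: a=1 ⇒ p=77617, q=4137
→ (77617, 4137).  Check: 77617²=6024398689, 352·4137²=6024398688, difference 1.
(77617+4137√352)^2 = 12048797377 + 642203058√352

77617 4137
12048797377 642203058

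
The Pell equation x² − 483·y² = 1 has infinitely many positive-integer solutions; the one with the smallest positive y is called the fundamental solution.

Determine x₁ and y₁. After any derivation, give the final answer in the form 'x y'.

√483 → a₀=21, period (1,42); ℓ=2 even so k=1
k=0  a_k=21  p_k/q_k = 21/1
k=1  a_k=1  p_k/q_k = 22/1
fundamental: x₁=22, y₁=1  (since 484 − 483·1 = 1)

22 1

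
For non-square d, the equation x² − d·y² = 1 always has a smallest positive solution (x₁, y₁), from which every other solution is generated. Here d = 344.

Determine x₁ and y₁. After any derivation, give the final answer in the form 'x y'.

10405 561

[18; 1,1,4,1,3,1,4,1,1,36] for √344; ℓ=10 ⇒ convergent index 9
step 0: (18, 1)  from 18·(1,0) + (0,1)
…
step 4: (204, 11)  from 1·(167,9) + (37,2)
step 5: (779, 42)  from 3·(204,11) + (167,9)
…
step 7: (4711, 254)  from 4·(983,53) + (779,42)
step 8: (5694, 307)  from 1·(4711,254) + (983,53)
step 9: (10405, 561)  from 1·(5694,307) + (4711,254)
→ (10405, 561).  Check: 10405²=108264025, 344·561²=108264024, difference 1.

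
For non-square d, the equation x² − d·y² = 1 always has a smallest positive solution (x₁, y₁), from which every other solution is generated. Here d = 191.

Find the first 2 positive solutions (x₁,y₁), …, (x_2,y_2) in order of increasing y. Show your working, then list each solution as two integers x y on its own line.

8994000 650783
161784071999999 11706284604000

√191 → a₀=13, period (1,4,1,1,3,…,4,1,26); ℓ=16 even so k=15
k=0  a_k=13  p_k/q_k = 13/1
…
k=3  a_k=1  p_k/q_k = 83/6
…
k=5  a_k=3  p_k/q_k = 539/39
…
k=9  a_k=2  p_k/q_k = 83433/6037
…
k=12  a_k=1  p_k/q_k = 911765/65973
…
k=14  a_k=4  p_k/q_k = 7377553/533821
k=15  a_k=1  p_k/q_k = 8994000/650783
(x₁, y₁) = (8994000, 650783);  8994000² − 191·650783² = 1 ✓
(8994000+650783√191)^2 = 161784071999999 + 11706284604000√191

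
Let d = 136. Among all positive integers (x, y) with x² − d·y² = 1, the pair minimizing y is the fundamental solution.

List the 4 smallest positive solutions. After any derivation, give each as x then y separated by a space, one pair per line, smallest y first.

√136 = [11; 1,1,1,22, …], period ℓ=4 (even) → k=3
a_0=11:  p_0=11·1+0=11,  q_0=11·0+1=1
a_1=1:  p_1=1·11+1=12,  q_1=1·1+0=1
a_2=1:  p_2=1·12+11=23,  q_2=1·1+1=2
a_3=1:  p_3=1·23+12=35,  q_3=1·2+1=3
(x₁, y₁) = (35, 3);  35² − 136·3² = 1 ✓
(x_2, y_2) = (35·35 + 136·3·3, 35·3 + 3·35) = (2449, 210)
(x_3, y_3) = (35·2449 + 136·3·210, 35·210 + 3·2449) = (171395, 14697)
(x_4, y_4) = (35·171395 + 136·3·14697, 35·14697 + 3·171395) = (11995201, 1028580)

35 3
2449 210
171395 14697
11995201 1028580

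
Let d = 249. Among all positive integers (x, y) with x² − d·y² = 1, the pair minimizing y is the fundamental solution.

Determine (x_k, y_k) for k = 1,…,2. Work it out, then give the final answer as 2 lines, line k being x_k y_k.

d=249: √d = [15; 1,3,1,1,5,…,3,1,30] (ℓ=16, even), read p_15/q_15
a_0=15:  p_0=15·1+0=15,  q_0=15·0+1=1
…
a_5=5:  p_5=5·142+79=789,  q_5=5·9+5=50
a_6=1:  p_6=1·789+142=931,  q_6=1·50+9=59
a_7=3:  p_7=3·931+789=3582,  q_7=3·59+50=227
…
a_9=3:  p_9=3·36751+3582=113835,  q_9=3·2329+227=7214
a_10=1:  p_10=1·113835+36751=150586,  q_10=1·7214+2329=9543
a_11=5:  p_11=5·150586+113835=866765,  q_11=5·9543+7214=54929
a_12=1:  p_12=1·866765+150586=1017351,  q_12=1·54929+9543=64472
…
a_14=3:  p_14=3·1884116+1017351=6669699,  q_14=3·119401+64472=422675
a_15=1:  p_15=1·6669699+1884116=8553815,  q_15=1·422675+119401=542076
(x₁, y₁) = (8553815, 542076);  8553815² − 249·542076² = 1 ✓
n=2: (8553815,542076)∘(8553815,542076) = (8553815·8553815+249·542076·542076, 8553815·542076+542076·8553815) = (146335502108449,9273635639880)

8553815 542076
146335502108449 9273635639880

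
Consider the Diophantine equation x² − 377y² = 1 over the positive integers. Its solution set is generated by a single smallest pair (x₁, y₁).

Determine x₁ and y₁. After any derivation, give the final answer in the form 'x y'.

233 12

d=377: √d = [19; 2,2,2,38] (ℓ=4, even), read p_3/q_3
i=0: a=19 ⇒ p=19, q=1
i=1: a=2 ⇒ p=39, q=2
i=2: a=2 ⇒ p=97, q=5
i=3: a=2 ⇒ p=233, q=12
→ (233, 12).  Check: 233²=54289, 377·12²=54288, difference 1.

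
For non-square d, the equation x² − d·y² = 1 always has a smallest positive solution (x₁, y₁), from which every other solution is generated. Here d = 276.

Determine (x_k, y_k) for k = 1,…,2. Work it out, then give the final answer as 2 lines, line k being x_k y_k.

√276 = [16; 1,1,1,1,2,2,2,1,1,1,1,32, …], period ℓ=12 (even) → k=11
step 0: (16, 1)  from 16·(1,0) + (0,1)
…
step 2: (33, 2)  from 1·(17,1) + (16,1)
step 3: (50, 3)  from 1·(33,2) + (17,1)
step 4: (83, 5)  from 1·(50,3) + (33,2)
…
step 6: (515, 31)  from 2·(216,13) + (83,5)
step 7: (1246, 75)  from 2·(515,31) + (216,13)
…
step 9: (3007, 181)  from 1·(1761,106) + (1246,75)
step 10: (4768, 287)  from 1·(3007,181) + (1761,106)
step 11: (7775, 468)  from 1·(4768,287) + (3007,181)
(x₁, y₁) = (7775, 468);  7775² − 276·468² = 1 ✓
(7775+468√276)^2 = 120901249 + 7277400√276

7775 468
120901249 7277400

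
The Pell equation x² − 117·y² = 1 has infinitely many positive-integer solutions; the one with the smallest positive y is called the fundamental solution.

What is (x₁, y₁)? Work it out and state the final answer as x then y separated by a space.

649 60

√117 = [10; 1,4,2,4,1,20, …], period ℓ=6 (even) → k=5
k=0  a_k=10  p_k/q_k = 10/1
…
k=2  a_k=4  p_k/q_k = 54/5
k=3  a_k=2  p_k/q_k = 119/11
k=4  a_k=4  p_k/q_k = 530/49
k=5  a_k=1  p_k/q_k = 649/60
→ (649, 60).  Check: 649²=421201, 117·60²=421200, difference 1.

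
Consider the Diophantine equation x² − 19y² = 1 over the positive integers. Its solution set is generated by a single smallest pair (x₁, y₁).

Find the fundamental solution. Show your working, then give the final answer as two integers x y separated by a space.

d=19: √d = [4; 2,1,3,1,2,8] (ℓ=6, even), read p_5/q_5
i=0: a=4 ⇒ p=4, q=1
i=1: a=2 ⇒ p=9, q=2
…
i=3: a=3 ⇒ p=48, q=11
i=4: a=1 ⇒ p=61, q=14
i=5: a=2 ⇒ p=170, q=39
fundamental: x₁=170, y₁=39  (since 28900 − 19·1521 = 1)

170 39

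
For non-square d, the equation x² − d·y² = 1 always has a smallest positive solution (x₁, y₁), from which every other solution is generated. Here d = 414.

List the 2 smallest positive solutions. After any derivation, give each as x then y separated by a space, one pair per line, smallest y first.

√414 = [20; 2,1,7,2,7,1,2,40, …], period ℓ=8 (even) → k=7
a_0=20:  p_0=20·1+0=20,  q_0=20·0+1=1
…
a_3=7:  p_3=7·61+41=468,  q_3=7·3+2=23
…
a_6=1:  p_6=1·7447+997=8444,  q_6=1·366+49=415
a_7=2:  p_7=2·8444+7447=24335,  q_7=2·415+366=1196
(x₁, y₁) = (24335, 1196);  24335² − 414·1196² = 1 ✓
(24335+1196√414)^2 = 1184384449 + 58209320√414

24335 1196
1184384449 58209320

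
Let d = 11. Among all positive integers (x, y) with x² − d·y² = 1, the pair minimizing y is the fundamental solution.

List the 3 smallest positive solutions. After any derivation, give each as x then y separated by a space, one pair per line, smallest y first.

√11 → a₀=3, period (3,6); ℓ=2 even so k=1
k=0  a_k=3  p_k/q_k = 3/1
k=1  a_k=3  p_k/q_k = 10/3
(x₁, y₁) = (10, 3);  10² − 11·3² = 1 ✓
(x_2, y_2) = (10·10 + 11·3·3, 10·3 + 3·10) = (199, 60)
(x_3, y_3) = (10·199 + 11·3·60, 10·60 + 3·199) = (3970, 1197)

10 3
199 60
3970 1197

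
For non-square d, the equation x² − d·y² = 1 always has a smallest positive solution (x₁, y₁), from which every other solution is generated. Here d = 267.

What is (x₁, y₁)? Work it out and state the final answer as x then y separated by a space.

√267 → a₀=16, period (2,1,15,1,2,32); ℓ=6 even so k=5
k=0  a_k=16  p_k/q_k = 16/1
k=1  a_k=2  p_k/q_k = 33/2
k=2  a_k=1  p_k/q_k = 49/3
k=3  a_k=15  p_k/q_k = 768/47
k=4  a_k=1  p_k/q_k = 817/50
k=5  a_k=2  p_k/q_k = 2402/147
→ (2402, 147).  Check: 2402²=5769604, 267·147²=5769603, difference 1.

2402 147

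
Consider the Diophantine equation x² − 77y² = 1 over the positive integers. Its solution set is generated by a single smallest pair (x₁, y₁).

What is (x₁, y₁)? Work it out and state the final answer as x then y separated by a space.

[8; 1,3,2,3,1,16] for √77; ℓ=6 ⇒ convergent index 5
step 0: (8, 1)  from 8·(1,0) + (0,1)
step 1: (9, 1)  from 1·(8,1) + (1,0)
step 2: (35, 4)  from 3·(9,1) + (8,1)
step 3: (79, 9)  from 2·(35,4) + (9,1)
step 4: (272, 31)  from 3·(79,9) + (35,4)
step 5: (351, 40)  from 1·(272,31) + (79,9)
(x₁, y₁) = (351, 40);  351² − 77·40² = 1 ✓

351 40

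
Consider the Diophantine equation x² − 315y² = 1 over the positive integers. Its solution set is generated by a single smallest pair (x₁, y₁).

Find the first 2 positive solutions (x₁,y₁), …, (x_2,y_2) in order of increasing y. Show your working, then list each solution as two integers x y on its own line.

[17; 1,2,1,34] for √315; ℓ=4 ⇒ convergent index 3
k=0  a_k=17  p_k/q_k = 17/1
k=1  a_k=1  p_k/q_k = 18/1
k=2  a_k=2  p_k/q_k = 53/3
k=3  a_k=1  p_k/q_k = 71/4
→ (71, 4).  Check: 71²=5041, 315·4²=5040, difference 1.
n=2: (71,4)∘(71,4) = (71·71+315·4·4, 71·4+4·71) = (10081,568)

71 4
10081 568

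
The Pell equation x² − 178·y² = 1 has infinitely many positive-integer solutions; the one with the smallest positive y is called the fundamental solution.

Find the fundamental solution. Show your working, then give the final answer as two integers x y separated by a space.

[13; 2,1,12,1,2,26] for √178; ℓ=6 ⇒ convergent index 5
i=0: a=13 ⇒ p=13, q=1
i=1: a=2 ⇒ p=27, q=2
i=2: a=1 ⇒ p=40, q=3
…
i=4: a=1 ⇒ p=547, q=41
i=5: a=2 ⇒ p=1601, q=120
→ (1601, 120).  Check: 1601²=2563201, 178·120²=2563200, difference 1.

1601 120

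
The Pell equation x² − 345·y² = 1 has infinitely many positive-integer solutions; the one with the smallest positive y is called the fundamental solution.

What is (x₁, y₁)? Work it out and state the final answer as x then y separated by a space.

[18; 1,1,2,1,6,1,2,1,1,36] for √345; ℓ=10 ⇒ convergent index 9
a_0=18:  p_0=18·1+0=18,  q_0=18·0+1=1
a_1=1:  p_1=1·18+1=19,  q_1=1·1+0=1
…
a_3=2:  p_3=2·37+19=93,  q_3=2·2+1=5
a_4=1:  p_4=1·93+37=130,  q_4=1·5+2=7
a_5=6:  p_5=6·130+93=873,  q_5=6·7+5=47
…
a_8=1:  p_8=1·2879+1003=3882,  q_8=1·155+54=209
a_9=1:  p_9=1·3882+2879=6761,  q_9=1·209+155=364
→ (6761, 364).  Check: 6761²=45711121, 345·364²=45711120, difference 1.

6761 364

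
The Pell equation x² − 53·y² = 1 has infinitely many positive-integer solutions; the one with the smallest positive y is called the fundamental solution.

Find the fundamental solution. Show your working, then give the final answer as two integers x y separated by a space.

66249 9100

√53 = [7; 3,1,1,3,14, …], period ℓ=5 (odd) → k=9
k=0  a_k=7  p_k/q_k = 7/1
…
k=2  a_k=1  p_k/q_k = 29/4
…
k=6  a_k=3  p_k/q_k = 7979/1096
…
k=8  a_k=1  p_k/q_k = 18557/2549
k=9  a_k=3  p_k/q_k = 66249/9100
fundamental: x₁=66249, y₁=9100  (since 4388930001 − 53·82810000 = 1)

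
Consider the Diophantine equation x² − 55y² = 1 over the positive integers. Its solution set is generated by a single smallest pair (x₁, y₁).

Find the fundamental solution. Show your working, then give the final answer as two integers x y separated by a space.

d=55: √d = [7; 2,2,2,14] (ℓ=4, even), read p_3/q_3
k=0  a_k=7  p_k/q_k = 7/1
…
k=2  a_k=2  p_k/q_k = 37/5
k=3  a_k=2  p_k/q_k = 89/12
fundamental: x₁=89, y₁=12  (since 7921 − 55·144 = 1)

89 12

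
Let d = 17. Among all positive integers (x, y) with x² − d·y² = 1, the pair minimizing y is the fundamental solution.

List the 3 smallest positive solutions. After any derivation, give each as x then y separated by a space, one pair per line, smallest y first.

√17 = [4; 8, …], period ℓ=1 (odd) → k=1
a_0=4:  p_0=4·1+0=4,  q_0=4·0+1=1
a_1=8:  p_1=8·4+1=33,  q_1=8·1+0=8
(x₁, y₁) = (33, 8);  33² − 17·8² = 1 ✓
(x_2, y_2) = (33·33 + 17·8·8, 33·8 + 8·33) = (2177, 528)
(x_3, y_3) = (33·2177 + 17·8·528, 33·528 + 8·2177) = (143649, 34840)

33 8
2177 528
143649 34840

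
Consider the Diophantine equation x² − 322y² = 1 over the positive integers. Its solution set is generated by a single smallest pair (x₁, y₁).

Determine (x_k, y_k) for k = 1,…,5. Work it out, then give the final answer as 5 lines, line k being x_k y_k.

323 18
208657 11628
134792099 7511670
87075487297 4852527192
56250630001763 3134725054362

d=322: √d = [17; 1,16,1,34] (ℓ=4, even), read p_3/q_3
k=0  a_k=17  p_k/q_k = 17/1
…
k=2  a_k=16  p_k/q_k = 305/17
k=3  a_k=1  p_k/q_k = 323/18
fundamental: x₁=323, y₁=18  (since 104329 − 322·324 = 1)
n=2: (323,18)∘(323,18) = (323·323+322·18·18, 323·18+18·323) = (208657,11628)
n=3: (208657,11628)∘(323,18) = (323·208657+322·18·11628, 323·11628+18·208657) = (134792099,7511670)
n=4: (134792099,7511670)∘(323,18) = (323·134792099+322·18·7511670, 323·7511670+18·134792099) = (87075487297,4852527192)
n=5: (87075487297,4852527192)∘(323,18) = (323·87075487297+322·18·4852527192, 323·4852527192+18·87075487297) = (56250630001763,3134725054362)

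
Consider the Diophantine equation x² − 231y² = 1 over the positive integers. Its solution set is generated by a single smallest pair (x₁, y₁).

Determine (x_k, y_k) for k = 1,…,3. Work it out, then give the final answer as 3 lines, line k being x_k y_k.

√231 → a₀=15, period (5,30); ℓ=2 even so k=1
i=0: a=15 ⇒ p=15, q=1
i=1: a=5 ⇒ p=76, q=5
(x₁, y₁) = (76, 5);  76² − 231·5² = 1 ✓
k=2:  x_2 = 76·76+231·5·5 = 11551,  y_2 = 76·5+5·76 = 760
k=3:  x_3 = 76·11551+231·5·760 = 1755676,  y_3 = 76·760+5·11551 = 115515

76 5
11551 760
1755676 115515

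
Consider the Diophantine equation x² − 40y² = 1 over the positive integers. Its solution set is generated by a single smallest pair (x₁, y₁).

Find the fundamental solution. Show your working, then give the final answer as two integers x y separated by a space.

√40 = [6; 3,12, …], period ℓ=2 (even) → k=1
k=0  a_k=6  p_k/q_k = 6/1
k=1  a_k=3  p_k/q_k = 19/3
→ (19, 3).  Check: 19²=361, 40·3²=360, difference 1.

19 3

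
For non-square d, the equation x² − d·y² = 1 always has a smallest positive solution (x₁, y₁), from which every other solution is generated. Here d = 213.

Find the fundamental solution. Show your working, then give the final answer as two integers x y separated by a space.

√213 = [14; 1,1,2,6,1,8,1,6,2,1,1,28, …], period ℓ=12 (even) → k=11
i=0: a=14 ⇒ p=14, q=1
i=1: a=1 ⇒ p=15, q=1
i=2: a=1 ⇒ p=29, q=2
i=3: a=2 ⇒ p=73, q=5
i=4: a=6 ⇒ p=467, q=32
…
i=7: a=1 ⇒ p=5327, q=365
…
i=10: a=1 ⇒ p=115574, q=7919
i=11: a=1 ⇒ p=194399, q=13320
(x₁, y₁) = (194399, 13320);  194399² − 213·13320² = 1 ✓

194399 13320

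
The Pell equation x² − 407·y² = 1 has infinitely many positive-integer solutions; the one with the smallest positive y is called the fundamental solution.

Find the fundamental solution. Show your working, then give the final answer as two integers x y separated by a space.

2663 132

√407 = [20; 5,1,2,1,5,40, …], period ℓ=6 (even) → k=5
i=0: a=20 ⇒ p=20, q=1
…
i=2: a=1 ⇒ p=121, q=6
i=3: a=2 ⇒ p=343, q=17
i=4: a=1 ⇒ p=464, q=23
i=5: a=5 ⇒ p=2663, q=132
fundamental: x₁=2663, y₁=132  (since 7091569 − 407·17424 = 1)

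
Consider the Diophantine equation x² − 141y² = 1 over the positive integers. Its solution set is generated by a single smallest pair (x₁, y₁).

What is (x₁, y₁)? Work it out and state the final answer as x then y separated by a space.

95 8

d=141: √d = [11; 1,6,1,22] (ℓ=4, even), read p_3/q_3
a_0=11:  p_0=11·1+0=11,  q_0=11·0+1=1
a_1=1:  p_1=1·11+1=12,  q_1=1·1+0=1
a_2=6:  p_2=6·12+11=83,  q_2=6·1+1=7
a_3=1:  p_3=1·83+12=95,  q_3=1·7+1=8
fundamental: x₁=95, y₁=8  (since 9025 − 141·64 = 1)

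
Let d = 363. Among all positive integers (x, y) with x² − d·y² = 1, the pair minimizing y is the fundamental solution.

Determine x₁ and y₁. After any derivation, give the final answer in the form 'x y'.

√363 → a₀=19, period (19,38); ℓ=2 even so k=1
a_0=19:  p_0=19·1+0=19,  q_0=19·0+1=1
a_1=19:  p_1=19·19+1=362,  q_1=19·1+0=19
(x₁, y₁) = (362, 19);  362² − 363·19² = 1 ✓

362 19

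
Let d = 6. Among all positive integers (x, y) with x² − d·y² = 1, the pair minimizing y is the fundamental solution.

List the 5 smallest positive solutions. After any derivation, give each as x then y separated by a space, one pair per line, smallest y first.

5 2
49 20
485 198
4801 1960
47525 19402

√6 = [2; 2,4, …], period ℓ=2 (even) → k=1
k=0  a_k=2  p_k/q_k = 2/1
k=1  a_k=2  p_k/q_k = 5/2
(x₁, y₁) = (5, 2);  5² − 6·2² = 1 ✓
n=2: (5,2)∘(5,2) = (5·5+6·2·2, 5·2+2·5) = (49,20)
n=3: (49,20)∘(5,2) = (5·49+6·2·20, 5·20+2·49) = (485,198)
n=4: (485,198)∘(5,2) = (5·485+6·2·198, 5·198+2·485) = (4801,1960)
n=5: (4801,1960)∘(5,2) = (5·4801+6·2·1960, 5·1960+2·4801) = (47525,19402)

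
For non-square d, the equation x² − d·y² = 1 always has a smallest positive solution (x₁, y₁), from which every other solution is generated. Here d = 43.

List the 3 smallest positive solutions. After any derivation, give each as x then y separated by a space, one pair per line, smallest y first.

3482 531
24248647 3697884
168867574226 25752063645

√43 → a₀=6, period (1,1,3,1,5,1,3,1,1,12); ℓ=10 even so k=9
a_0=6:  p_0=6·1+0=6,  q_0=6·0+1=1
…
a_8=1:  p_8=1·1541+400=1941,  q_8=1·235+61=296
a_9=1:  p_9=1·1941+1541=3482,  q_9=1·296+235=531
(x₁, y₁) = (3482, 531);  3482² − 43·531² = 1 ✓
k=2:  x_2 = 3482·3482+43·531·531 = 24248647,  y_2 = 3482·531+531·3482 = 3697884
k=3:  x_3 = 3482·24248647+43·531·3697884 = 168867574226,  y_3 = 3482·3697884+531·24248647 = 25752063645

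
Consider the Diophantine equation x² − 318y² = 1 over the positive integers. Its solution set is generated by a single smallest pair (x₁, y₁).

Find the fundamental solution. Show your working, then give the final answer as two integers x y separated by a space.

√318 → a₀=17, period (1,4,1,34); ℓ=4 even so k=3
step 0: (17, 1)  from 17·(1,0) + (0,1)
…
step 2: (89, 5)  from 4·(18,1) + (17,1)
step 3: (107, 6)  from 1·(89,5) + (18,1)
fundamental: x₁=107, y₁=6  (since 11449 − 318·36 = 1)

107 6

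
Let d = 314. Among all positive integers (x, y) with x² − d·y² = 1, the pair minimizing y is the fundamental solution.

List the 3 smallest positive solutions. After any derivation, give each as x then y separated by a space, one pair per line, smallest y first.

√314 = [17; 1,2,1,1,2,1,34, …], period ℓ=7 (odd) → k=13
step 0: (17, 1)  from 17·(1,0) + (0,1)
…
step 2: (53, 3)  from 2·(18,1) + (17,1)
step 3: (71, 4)  from 1·(53,3) + (18,1)
step 4: (124, 7)  from 1·(71,4) + (53,3)
step 5: (319, 18)  from 2·(124,7) + (71,4)
step 6: (443, 25)  from 1·(319,18) + (124,7)
step 7: (15381, 868)  from 34·(443,25) + (319,18)
step 8: (15824, 893)  from 1·(15381,868) + (443,25)
step 9: (47029, 2654)  from 2·(15824,893) + (15381,868)
…
step 12: (282617, 15949)  from 2·(109882,6201) + (62853,3547)
step 13: (392499, 22150)  from 1·(282617,15949) + (109882,6201)
(x₁, y₁) = (392499, 22150);  392499² − 314·22150² = 1 ✓
n=2: (392499,22150)∘(392499,22150) = (392499·392499+314·22150·22150, 392499·22150+22150·392499) = (308110930001,17387705700)
n=3: (308110930001,17387705700)∘(392499,22150) = (392499·308110930001+314·22150·17387705700, 392499·17387705700+22150·308110930001) = (241866463828532499,13649314199066450)

392499 22150
308110930001 17387705700
241866463828532499 13649314199066450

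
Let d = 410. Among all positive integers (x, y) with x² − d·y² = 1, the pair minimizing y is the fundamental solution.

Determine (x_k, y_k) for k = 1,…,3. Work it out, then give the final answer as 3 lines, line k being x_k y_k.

81 4
13121 648
2125521 104972

√410 → a₀=20, period (4,40); ℓ=2 even so k=1
i=0: a=20 ⇒ p=20, q=1
i=1: a=4 ⇒ p=81, q=4
→ (81, 4).  Check: 81²=6561, 410·4²=6560, difference 1.
(81+4√410)^2 = 13121 + 648√410
(81+4√410)^3 = 2125521 + 104972√410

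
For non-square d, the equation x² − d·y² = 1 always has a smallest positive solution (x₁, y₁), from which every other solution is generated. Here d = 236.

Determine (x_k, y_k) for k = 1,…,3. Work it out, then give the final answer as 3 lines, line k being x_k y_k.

561799 36570
631236232801 41089978860
709255768702176199 46168618067101710

√236 → a₀=15, period (2,1,3,5,1,6,1,5,3,1,2,30); ℓ=12 even so k=11
k=0  a_k=15  p_k/q_k = 15/1
k=1  a_k=2  p_k/q_k = 31/2
…
k=4  a_k=5  p_k/q_k = 891/58
…
k=7  a_k=1  p_k/q_k = 8311/541
k=8  a_k=5  p_k/q_k = 48806/3177
…
k=10  a_k=1  p_k/q_k = 203535/13249
k=11  a_k=2  p_k/q_k = 561799/36570
(x₁, y₁) = (561799, 36570);  561799² − 236·36570² = 1 ✓
(x_2, y_2) = (561799·561799 + 236·36570·36570, 561799·36570 + 36570·561799) = (631236232801, 41089978860)
(x_3, y_3) = (561799·631236232801 + 236·36570·41089978860, 561799·41089978860 + 36570·631236232801) = (709255768702176199, 46168618067101710)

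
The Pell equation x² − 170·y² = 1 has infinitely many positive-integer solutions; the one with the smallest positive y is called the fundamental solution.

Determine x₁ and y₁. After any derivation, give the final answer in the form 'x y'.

√170 → a₀=13, period (26); ℓ=1 odd so k=1
i=0: a=13 ⇒ p=13, q=1
i=1: a=26 ⇒ p=339, q=26
(x₁, y₁) = (339, 26);  339² − 170·26² = 1 ✓

339 26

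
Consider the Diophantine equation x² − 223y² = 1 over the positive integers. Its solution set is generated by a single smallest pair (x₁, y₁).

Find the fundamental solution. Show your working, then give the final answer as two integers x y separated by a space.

224 15

√223 → a₀=14, period (1,13,1,28); ℓ=4 even so k=3
i=0: a=14 ⇒ p=14, q=1
…
i=2: a=13 ⇒ p=209, q=14
i=3: a=1 ⇒ p=224, q=15
→ (224, 15).  Check: 224²=50176, 223·15²=50175, difference 1.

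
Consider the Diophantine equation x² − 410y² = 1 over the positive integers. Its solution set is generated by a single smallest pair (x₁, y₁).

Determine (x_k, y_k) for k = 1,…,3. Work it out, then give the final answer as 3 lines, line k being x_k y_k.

d=410: √d = [20; 4,40] (ℓ=2, even), read p_1/q_1
i=0: a=20 ⇒ p=20, q=1
i=1: a=4 ⇒ p=81, q=4
(x₁, y₁) = (81, 4);  81² − 410·4² = 1 ✓
(x_2, y_2) = (81·81 + 410·4·4, 81·4 + 4·81) = (13121, 648)
(x_3, y_3) = (81·13121 + 410·4·648, 81·648 + 4·13121) = (2125521, 104972)

81 4
13121 648
2125521 104972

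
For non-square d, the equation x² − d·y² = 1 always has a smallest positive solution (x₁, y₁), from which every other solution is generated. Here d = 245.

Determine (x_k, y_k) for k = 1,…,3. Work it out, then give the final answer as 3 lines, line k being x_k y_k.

51841 3312
5374978561 343394784
557288527109761 35603857991376

d=245: √d = [15; 1,1,1,7,6,7,1,1,1,30] (ℓ=10, even), read p_9/q_9
i=0: a=15 ⇒ p=15, q=1
i=1: a=1 ⇒ p=16, q=1
…
i=5: a=6 ⇒ p=2207, q=141
…
i=8: a=1 ⇒ p=33825, q=2161
i=9: a=1 ⇒ p=51841, q=3312
fundamental: x₁=51841, y₁=3312  (since 2687489281 − 245·10969344 = 1)
(51841+3312√245)^2 = 5374978561 + 343394784√245
(51841+3312√245)^3 = 557288527109761 + 35603857991376√245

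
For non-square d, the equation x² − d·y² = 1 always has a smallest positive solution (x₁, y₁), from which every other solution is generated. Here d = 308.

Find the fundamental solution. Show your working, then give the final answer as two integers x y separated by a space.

d=308: √d = [17; 1,1,4,1,1,34] (ℓ=6, even), read p_5/q_5
i=0: a=17 ⇒ p=17, q=1
i=1: a=1 ⇒ p=18, q=1
i=2: a=1 ⇒ p=35, q=2
i=3: a=4 ⇒ p=158, q=9
i=4: a=1 ⇒ p=193, q=11
i=5: a=1 ⇒ p=351, q=20
→ (351, 20).  Check: 351²=123201, 308·20²=123200, difference 1.

351 20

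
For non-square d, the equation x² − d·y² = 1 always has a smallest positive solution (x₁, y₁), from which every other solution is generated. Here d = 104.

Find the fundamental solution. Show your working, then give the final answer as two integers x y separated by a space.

√104 = [10; 5,20, …], period ℓ=2 (even) → k=1
a_0=10:  p_0=10·1+0=10,  q_0=10·0+1=1
a_1=5:  p_1=5·10+1=51,  q_1=5·1+0=5
(x₁, y₁) = (51, 5);  51² − 104·5² = 1 ✓

51 5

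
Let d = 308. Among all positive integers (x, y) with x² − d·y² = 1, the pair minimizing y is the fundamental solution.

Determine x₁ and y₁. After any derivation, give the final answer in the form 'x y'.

√308 = [17; 1,1,4,1,1,34, …], period ℓ=6 (even) → k=5
a_0=17:  p_0=17·1+0=17,  q_0=17·0+1=1
a_1=1:  p_1=1·17+1=18,  q_1=1·1+0=1
a_2=1:  p_2=1·18+17=35,  q_2=1·1+1=2
…
a_4=1:  p_4=1·158+35=193,  q_4=1·9+2=11
a_5=1:  p_5=1·193+158=351,  q_5=1·11+9=20
fundamental: x₁=351, y₁=20  (since 123201 − 308·400 = 1)

351 20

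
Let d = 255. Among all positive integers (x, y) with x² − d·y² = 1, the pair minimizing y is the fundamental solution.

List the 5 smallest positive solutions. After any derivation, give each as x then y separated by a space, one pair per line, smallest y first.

16 1
511 32
16336 1023
522241 32704
16695376 1045505

√255 = [15; 1,30, …], period ℓ=2 (even) → k=1
a_0=15:  p_0=15·1+0=15,  q_0=15·0+1=1
a_1=1:  p_1=1·15+1=16,  q_1=1·1+0=1
→ (16, 1).  Check: 16²=256, 255·1²=255, difference 1.
k=2:  x_2 = 16·16+255·1·1 = 511,  y_2 = 16·1+1·16 = 32
k=3:  x_3 = 16·511+255·1·32 = 16336,  y_3 = 16·32+1·511 = 1023
k=4:  x_4 = 16·16336+255·1·1023 = 522241,  y_4 = 16·1023+1·16336 = 32704
k=5:  x_5 = 16·522241+255·1·32704 = 16695376,  y_5 = 16·32704+1·522241 = 1045505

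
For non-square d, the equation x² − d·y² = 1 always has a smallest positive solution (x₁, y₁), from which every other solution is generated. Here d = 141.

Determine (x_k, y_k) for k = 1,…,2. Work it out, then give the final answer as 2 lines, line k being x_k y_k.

95 8
18049 1520

√141 = [11; 1,6,1,22, …], period ℓ=4 (even) → k=3
a_0=11:  p_0=11·1+0=11,  q_0=11·0+1=1
a_1=1:  p_1=1·11+1=12,  q_1=1·1+0=1
a_2=6:  p_2=6·12+11=83,  q_2=6·1+1=7
a_3=1:  p_3=1·83+12=95,  q_3=1·7+1=8
(x₁, y₁) = (95, 8);  95² − 141·8² = 1 ✓
(x_2, y_2) = (95·95 + 141·8·8, 95·8 + 8·95) = (18049, 1520)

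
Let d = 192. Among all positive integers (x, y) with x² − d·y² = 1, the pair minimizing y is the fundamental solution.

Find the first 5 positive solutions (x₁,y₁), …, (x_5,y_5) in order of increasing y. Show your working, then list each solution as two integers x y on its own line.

97 7
18817 1358
3650401 263445
708158977 51106972
137379191137 9914489123

[13; 1,5,1,26] for √192; ℓ=4 ⇒ convergent index 3
a_0=13:  p_0=13·1+0=13,  q_0=13·0+1=1
…
a_2=5:  p_2=5·14+13=83,  q_2=5·1+1=6
a_3=1:  p_3=1·83+14=97,  q_3=1·6+1=7
→ (97, 7).  Check: 97²=9409, 192·7²=9408, difference 1.
k=2:  x_2 = 97·97+192·7·7 = 18817,  y_2 = 97·7+7·97 = 1358
k=3:  x_3 = 97·18817+192·7·1358 = 3650401,  y_3 = 97·1358+7·18817 = 263445
k=4:  x_4 = 97·3650401+192·7·263445 = 708158977,  y_4 = 97·263445+7·3650401 = 51106972
k=5:  x_5 = 97·708158977+192·7·51106972 = 137379191137,  y_5 = 97·51106972+7·708158977 = 9914489123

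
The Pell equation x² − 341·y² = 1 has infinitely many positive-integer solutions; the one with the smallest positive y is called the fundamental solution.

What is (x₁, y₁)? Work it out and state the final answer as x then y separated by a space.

10626551 575460

d=341: √d = [18; 2,6,1,8,2,…,6,2,36] (ℓ=14, even), read p_13/q_13
i=0: a=18 ⇒ p=18, q=1
…
i=4: a=8 ⇒ p=2456, q=133
i=5: a=2 ⇒ p=5189, q=281
…
i=7: a=2 ⇒ p=20479, q=1109
…
i=9: a=2 ⇒ p=76727, q=4155
…
i=11: a=1 ⇒ p=718667, q=38918
i=12: a=6 ⇒ p=4953942, q=268271
i=13: a=2 ⇒ p=10626551, q=575460
→ (10626551, 575460).  Check: 10626551²=112923586155601, 341·575460²=112923586155600, difference 1.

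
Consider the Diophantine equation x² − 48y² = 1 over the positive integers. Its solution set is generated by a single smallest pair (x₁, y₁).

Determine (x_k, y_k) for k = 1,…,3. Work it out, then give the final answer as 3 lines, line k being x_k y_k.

7 1
97 14
1351 195

[6; 1,12] for √48; ℓ=2 ⇒ convergent index 1
a_0=6:  p_0=6·1+0=6,  q_0=6·0+1=1
a_1=1:  p_1=1·6+1=7,  q_1=1·1+0=1
fundamental: x₁=7, y₁=1  (since 49 − 48·1 = 1)
(7+1√48)^2 = 97 + 14√48
(7+1√48)^3 = 1351 + 195√48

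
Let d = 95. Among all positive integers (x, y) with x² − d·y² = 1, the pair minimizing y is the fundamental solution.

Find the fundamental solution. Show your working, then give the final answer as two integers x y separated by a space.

[9; 1,2,1,18] for √95; ℓ=4 ⇒ convergent index 3
i=0: a=9 ⇒ p=9, q=1
i=1: a=1 ⇒ p=10, q=1
i=2: a=2 ⇒ p=29, q=3
i=3: a=1 ⇒ p=39, q=4
→ (39, 4).  Check: 39²=1521, 95·4²=1520, difference 1.

39 4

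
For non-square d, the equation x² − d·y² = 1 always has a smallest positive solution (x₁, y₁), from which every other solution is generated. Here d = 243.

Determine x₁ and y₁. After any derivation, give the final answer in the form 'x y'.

70226 4505

√243 → a₀=15, period (1,1,2,3,15,3,2,1,1,30); ℓ=10 even so k=9
k=0  a_k=15  p_k/q_k = 15/1
k=1  a_k=1  p_k/q_k = 16/1
…
k=6  a_k=3  p_k/q_k = 12424/797
…
k=8  a_k=1  p_k/q_k = 41325/2651
k=9  a_k=1  p_k/q_k = 70226/4505
fundamental: x₁=70226, y₁=4505  (since 4931691076 − 243·20295025 = 1)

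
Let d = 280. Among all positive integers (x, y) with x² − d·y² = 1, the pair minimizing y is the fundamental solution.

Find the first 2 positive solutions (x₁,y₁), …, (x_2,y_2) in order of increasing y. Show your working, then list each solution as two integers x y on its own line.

251 15
126001 7530

√280 → a₀=16, period (1,2,1,2,1,32); ℓ=6 even so k=5
k=0  a_k=16  p_k/q_k = 16/1
k=1  a_k=1  p_k/q_k = 17/1
k=2  a_k=2  p_k/q_k = 50/3
k=3  a_k=1  p_k/q_k = 67/4
k=4  a_k=2  p_k/q_k = 184/11
k=5  a_k=1  p_k/q_k = 251/15
→ (251, 15).  Check: 251²=63001, 280·15²=63000, difference 1.
k=2:  x_2 = 251·251+280·15·15 = 126001,  y_2 = 251·15+15·251 = 7530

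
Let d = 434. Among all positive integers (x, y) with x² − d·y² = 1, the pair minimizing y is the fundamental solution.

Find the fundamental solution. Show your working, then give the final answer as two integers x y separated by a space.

125 6

d=434: √d = [20; 1,4,1,40] (ℓ=4, even), read p_3/q_3
step 0: (20, 1)  from 20·(1,0) + (0,1)
step 1: (21, 1)  from 1·(20,1) + (1,0)
step 2: (104, 5)  from 4·(21,1) + (20,1)
step 3: (125, 6)  from 1·(104,5) + (21,1)
fundamental: x₁=125, y₁=6  (since 15625 − 434·36 = 1)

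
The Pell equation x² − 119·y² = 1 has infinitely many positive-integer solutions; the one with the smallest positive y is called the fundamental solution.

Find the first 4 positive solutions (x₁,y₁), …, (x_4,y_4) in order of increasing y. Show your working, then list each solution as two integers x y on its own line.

√119 → a₀=10, period (1,9,1,20); ℓ=4 even so k=3
k=0  a_k=10  p_k/q_k = 10/1
…
k=2  a_k=9  p_k/q_k = 109/10
k=3  a_k=1  p_k/q_k = 120/11
→ (120, 11).  Check: 120²=14400, 119·11²=14399, difference 1.
(120+11√119)^2 = 28799 + 2640√119
(120+11√119)^3 = 6911640 + 633589√119
(120+11√119)^4 = 1658764801 + 152058720√119

120 11
28799 2640
6911640 633589
1658764801 152058720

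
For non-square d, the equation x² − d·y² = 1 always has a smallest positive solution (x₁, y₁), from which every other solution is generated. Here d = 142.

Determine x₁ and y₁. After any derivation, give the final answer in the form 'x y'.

143 12

√142 = [11; 1,10,1,22, …], period ℓ=4 (even) → k=3
step 0: (11, 1)  from 11·(1,0) + (0,1)
step 1: (12, 1)  from 1·(11,1) + (1,0)
step 2: (131, 11)  from 10·(12,1) + (11,1)
step 3: (143, 12)  from 1·(131,11) + (12,1)
fundamental: x₁=143, y₁=12  (since 20449 − 142·144 = 1)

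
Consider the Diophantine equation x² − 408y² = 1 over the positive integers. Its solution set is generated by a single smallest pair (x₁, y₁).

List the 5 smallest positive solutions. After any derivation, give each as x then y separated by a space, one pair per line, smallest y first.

√408 → a₀=20, period (5,40); ℓ=2 even so k=1
i=0: a=20 ⇒ p=20, q=1
i=1: a=5 ⇒ p=101, q=5
fundamental: x₁=101, y₁=5  (since 10201 − 408·25 = 1)
(x_2, y_2) = (101·101 + 408·5·5, 101·5 + 5·101) = (20401, 1010)
(x_3, y_3) = (101·20401 + 408·5·1010, 101·1010 + 5·20401) = (4120901, 204015)
(x_4, y_4) = (101·4120901 + 408·5·204015, 101·204015 + 5·4120901) = (832401601, 41210020)
(x_5, y_5) = (101·832401601 + 408·5·41210020, 101·41210020 + 5·832401601) = (168141002501, 8324220025)

101 5
20401 1010
4120901 204015
832401601 41210020
168141002501 8324220025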